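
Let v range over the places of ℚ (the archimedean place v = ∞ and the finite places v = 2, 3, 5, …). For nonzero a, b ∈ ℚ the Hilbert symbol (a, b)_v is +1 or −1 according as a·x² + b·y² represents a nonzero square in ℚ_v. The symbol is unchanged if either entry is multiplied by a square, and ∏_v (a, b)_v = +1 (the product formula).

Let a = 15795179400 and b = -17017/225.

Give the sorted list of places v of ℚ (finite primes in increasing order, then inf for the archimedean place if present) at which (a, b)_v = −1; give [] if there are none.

Mod squares: a ≡ 66, b ≡ -17017. Check v ∈ {∞, 2, 3, 5, 7, 11, 13, 17}.
v=3: a=3^1·(≡1), b=3^-2·(≡2) mod 3; (1|3)=+1, (2|3)=-1; (−1)^{1·-2·1}·(+1)^-2·(-1)^1 = -1.
v=5: a=5^2·(≡1), b=5^-2·(≡2) mod 5; (1|5)=+1, (2|5)=-1; (−1)^{2·-2·2}·(+1)^-2·(-1)^2 = +1.
v=17: a=17^2·(≡8), b=17^1·(≡9) mod 17; (8|17)=+1, (9|17)=+1; (−1)^{2·1·8}·(+1)^1·(+1)^2 = +1.
v=2: v_2(a)=3, v_2(b)=0; units ≡ 1, 7 (mod 8); ε·ε+αω+βω = 0·1+3·0+0·0 ≡ 0  ⇒  (a,b)_2 = +1.
v=∞: 66 > 0 and -17017 < 0  ⇒  (a,b)_∞ = +1.
v=7: a=7^2·(≡5), b=7^1·(≡5) mod 7; (5|7)=-1, (5|7)=-1; (−1)^{2·1·3}·(-1)^1·(-1)^2 = -1.
v=13: a=13^2·(≡10), b=13^1·(≡1) mod 13; (10|13)=+1, (1|13)=+1; (−1)^{2·1·6}·(+1)^1·(+1)^2 = +1.
v=11: a=11^1·(≡8), b=11^1·(≡3) mod 11; (8|11)=-1, (3|11)=+1; (−1)^{1·1·5}·(-1)^1·(+1)^1 = +1.
|Ram(66, -17017)| = 2, even; anisotropic at {3, 7}.

[3, 7]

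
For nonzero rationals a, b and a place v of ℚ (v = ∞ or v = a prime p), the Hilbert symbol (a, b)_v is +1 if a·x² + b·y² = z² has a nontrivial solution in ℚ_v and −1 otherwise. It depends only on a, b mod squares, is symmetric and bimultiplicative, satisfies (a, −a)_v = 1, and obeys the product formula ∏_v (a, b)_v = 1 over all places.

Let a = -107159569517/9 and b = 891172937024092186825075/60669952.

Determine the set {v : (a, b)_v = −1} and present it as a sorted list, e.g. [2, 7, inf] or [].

[13, 31]

Mod squares: a ≡ -5453, b ≡ 24173149. Check v ∈ {∞, 2, 3, 5, 7, 11, 13, 19, 23, 31, 41, 43}.
v=41: a=41^1·(≡36), b=41^3·(≡8) mod 41; (36|41)=+1, (8|41)=+1; (−1)^{1·3·20}·(+1)^3·(+1)^1 = +1.
v=2: v_2(a)=0, v_2(b)=-14; units ≡ 3, 5 (mod 8); ε·ε+αω+βω = 1·0+0·1+-14·1 ≡ 0  ⇒  (a,b)_2 = +1.
v=11: a=11^2·(≡9), b=11^3·(≡4) mod 11; (9|11)=+1, (4|11)=+1; (−1)^{2·3·5}·(+1)^3·(+1)^2 = +1.
v=31: a=31^2·(≡17), b=31^3·(≡25) mod 31; (17|31)=-1, (25|31)=+1; (−1)^{2·3·15}·(-1)^3·(+1)^2 = -1.
v=5: a=5^0·(≡2), b=5^2·(≡4) mod 5; (2|5)=-1, (4|5)=+1; (−1)^{0·2·2}·(-1)^2·(+1)^0 = +1.
v=23: a=23^0·(≡15), b=23^-2·(≡14) mod 23; (15|23)=-1, (14|23)=-1; (−1)^{0·-2·11}·(-1)^-2·(-1)^0 = +1.
v=7: a=7^1·(≡3), b=7^-1·(≡4) mod 7; (3|7)=-1, (4|7)=+1; (−1)^{1·-1·3}·(-1)^-1·(+1)^1 = +1.
v=43: a=43^0·(≡19), b=43^2·(≡21) mod 43; (19|43)=-1, (21|43)=+1; (−1)^{0·2·21}·(-1)^2·(+1)^0 = +1.
v=19: a=19^1·(≡11), b=19^1·(≡13) mod 19; (11|19)=+1, (13|19)=-1; (−1)^{1·1·9}·(+1)^1·(-1)^1 = +1.
v=3: a=3^-2·(≡1), b=3^0·(≡1) mod 3; (1|3)=+1, (1|3)=+1; (−1)^{-2·0·1}·(+1)^0·(+1)^-2 = +1.
v=13: a=13^2·(≡7), b=13^5·(≡5) mod 13; (7|13)=-1, (5|13)=-1; (−1)^{2·5·6}·(-1)^5·(-1)^2 = -1.
v=∞: -5453 < 0 and 24173149 > 0  ⇒  (a,b)_∞ = +1.
(-5453, 24173149 / ℚ) ramifies at {13, 31}: a division algebra.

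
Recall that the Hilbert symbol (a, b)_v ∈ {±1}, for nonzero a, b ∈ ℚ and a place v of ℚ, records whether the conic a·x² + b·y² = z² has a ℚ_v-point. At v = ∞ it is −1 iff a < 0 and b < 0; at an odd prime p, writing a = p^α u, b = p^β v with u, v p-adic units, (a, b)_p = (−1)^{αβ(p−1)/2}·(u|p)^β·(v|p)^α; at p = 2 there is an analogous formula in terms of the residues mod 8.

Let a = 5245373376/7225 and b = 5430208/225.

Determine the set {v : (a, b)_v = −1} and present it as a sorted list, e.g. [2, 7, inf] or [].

(a, b) ≡ (1011839, 84847) mod (ℚ^×)²; places V = {2, 3, 5, 7, 17, 23, 29, 31, 37, 41, ∞}.
(a,b)_2: α=6, β=6; u≡7, v≡7 (mod 8); ε(u)ε(v)=1·1, αω(v)=6·0, βω(u)=6·0; sum ≡ 1  ⇒  -1.
(a,b)_29: α=1, u≡22; β=0, v≡6 (mod 29); (22|29)=+1, (6|29)=+1; sign (−1)^0·+1^0·+1^1 = +1.
(a,b)_31: α=0, u≡12; β=1, v≡10 (mod 31); (12|31)=-1, (10|31)=+1; sign (−1)^0·-1^1·+1^0 = -1.
(a,b)_7: α=0, u≡5; β=1, v≡4 (mod 7); (5|7)=-1, (4|7)=+1; sign (−1)^0·-1^1·+1^0 = -1.
(a,b)_3: α=4, u≡2; β=-2, v≡1 (mod 3); (2|3)=-1, (1|3)=+1; sign (−1)^0·-1^-2·+1^4 = +1.
(a,b)_23: α=1, u≡5; β=1, v≡9 (mod 23); (5|23)=-1, (9|23)=+1; sign (−1)^1·-1^1·+1^1 = +1.
(a,b)_∞: sgn(1011839)=+, sgn(84847)=+, so +1.
(a,b)_41: α=1, u≡35; β=0, v≡33 (mod 41); (35|41)=-1, (33|41)=+1; sign (−1)^0·-1^0·+1^1 = +1.
(a,b)_17: α=-2, u≡15; β=1, v≡7 (mod 17); (15|17)=+1, (7|17)=-1; sign (−1)^0·+1^1·-1^-2 = +1.
(a,b)_37: α=1, u≡9; β=0, v≡17 (mod 37); (9|37)=+1, (17|37)=-1; sign (−1)^0·+1^0·-1^1 = -1.
(a,b)_5: α=-2, u≡4; β=-2, v≡2 (mod 5); (4|5)=+1, (2|5)=-1; sign (−1)^0·+1^-2·-1^-2 = +1.
Ram(1011839, 84847) = {2, 7, 31, 37}; no ℚ_2-point on the conic.

[2, 7, 31, 37]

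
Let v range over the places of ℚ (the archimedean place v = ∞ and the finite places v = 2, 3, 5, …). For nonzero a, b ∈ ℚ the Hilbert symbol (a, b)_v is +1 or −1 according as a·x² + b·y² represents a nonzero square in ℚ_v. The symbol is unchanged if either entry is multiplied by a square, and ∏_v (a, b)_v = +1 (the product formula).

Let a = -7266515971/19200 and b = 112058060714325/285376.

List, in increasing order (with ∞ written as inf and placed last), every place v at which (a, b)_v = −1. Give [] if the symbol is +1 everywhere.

[2, 3, 11, 19]

(a, b) ≡ (-187473, 39767) mod (ℚ^×)²; places V = {2, 3, 5, 7, 11, 13, 19, 23, 31, ∞}.
(a,b)_7: α=0, u≡1; β=-3, v≡2 (mod 7); (1|7)=+1, (2|7)=+1; sign (−1)^0·+1^-3·+1^0 = +1.
(a,b)_11: α=3, u≡7; β=4, v≡8 (mod 11); (7|11)=-1, (8|11)=-1; sign (−1)^0·-1^4·-1^3 = -1.
(a,b)_23: α=1, u≡5; β=1, v≡18 (mod 23); (5|23)=-1, (18|23)=+1; sign (−1)^1·-1^1·+1^1 = +1.
(a,b)_31: α=2, u≡24; β=2, v≡5 (mod 31); (24|31)=-1, (5|31)=+1; sign (−1)^0·-1^2·+1^2 = +1.
(a,b)_2: α=-8, β=-6; u≡7, v≡7 (mod 8); ε(u)ε(v)=1·1, αω(v)=-8·0, βω(u)=-6·0; sum ≡ 1  ⇒  -1.
(a,b)_13: α=1, u≡12; β=-1, v≡3 (mod 13); (12|13)=+1, (3|13)=+1; sign (−1)^0·+1^-1·+1^1 = +1.
(a,b)_19: α=1, u≡15; β=1, v≡10 (mod 19); (15|19)=-1, (10|19)=-1; sign (−1)^1·-1^1·-1^1 = -1.
(a,b)_3: α=-1, u≡2; β=6, v≡2 (mod 3); (2|3)=-1, (2|3)=-1; sign (−1)^0·-1^6·-1^-1 = -1.
(a,b)_5: α=-2, u≡3; β=2, v≡3 (mod 5); (3|5)=-1, (3|5)=-1; sign (−1)^0·-1^2·-1^-2 = +1.
(a,b)_∞: sgn(-187473)=−, sgn(39767)=+, so +1.
|Ram(-187473, 39767)| = 4, even; anisotropic at {2, 3, 11, 19}.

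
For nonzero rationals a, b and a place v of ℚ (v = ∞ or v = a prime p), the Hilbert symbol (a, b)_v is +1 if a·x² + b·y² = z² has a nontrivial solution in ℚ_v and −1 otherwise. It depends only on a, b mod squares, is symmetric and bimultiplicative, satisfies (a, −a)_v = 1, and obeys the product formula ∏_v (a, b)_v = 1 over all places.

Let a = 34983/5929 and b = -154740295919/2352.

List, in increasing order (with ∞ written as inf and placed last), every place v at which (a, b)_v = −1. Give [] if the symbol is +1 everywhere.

Mod squares: a ≡ 23, b ≡ -1338117. Check v ∈ {∞, 2, 3, 7, 11, 13, 19, 23, 31, 41, 43}.
v=13: a=13^2·(≡12), b=13^0·(≡1) mod 13; (12|13)=+1, (1|13)=+1; (−1)^{2·0·6}·(+1)^0·(+1)^2 = +1.
v=31: a=31^0·(≡29), b=31^2·(≡24) mod 31; (29|31)=-1, (24|31)=-1; (−1)^{0·2·15}·(-1)^2·(-1)^0 = +1.
v=41: a=41^0·(≡25), b=41^1·(≡36) mod 41; (25|41)=+1, (36|41)=+1; (−1)^{0·1·20}·(+1)^1·(+1)^0 = +1.
v=∞: 23 > 0 and -1338117 < 0  ⇒  (a,b)_∞ = +1.
v=19: a=19^0·(≡4), b=19^2·(≡10) mod 19; (4|19)=+1, (10|19)=-1; (−1)^{0·2·9}·(+1)^2·(-1)^0 = +1.
v=43: a=43^0·(≡21), b=43^1·(≡1) mod 43; (21|43)=+1, (1|43)=+1; (−1)^{0·1·21}·(+1)^1·(+1)^0 = +1.
v=3: a=3^2·(≡2), b=3^-1·(≡1) mod 3; (2|3)=-1, (1|3)=+1; (−1)^{2·-1·1}·(-1)^-1·(+1)^2 = -1.
v=2: v_2(a)=0, v_2(b)=-4; units ≡ 7, 3 (mod 8); ε·ε+αω+βω = 1·1+0·1+-4·0 ≡ 1  ⇒  (a,b)_2 = -1.
v=11: a=11^-2·(≡5), b=11^1·(≡10) mod 11; (5|11)=+1, (10|11)=-1; (−1)^{-2·1·5}·(+1)^1·(-1)^-2 = +1.
v=7: a=7^-2·(≡2), b=7^-2·(≡6) mod 7; (2|7)=+1, (6|7)=-1; (−1)^{-2·-2·3}·(+1)^-2·(-1)^-2 = +1.
v=23: a=23^1·(≡4), b=23^1·(≡15) mod 23; (4|23)=+1, (15|23)=-1; (−1)^{1·1·11}·(+1)^1·(-1)^1 = +1.
Ram(23, -1338117) = {2, 3}; no ℚ_2-point on the conic.

[2, 3]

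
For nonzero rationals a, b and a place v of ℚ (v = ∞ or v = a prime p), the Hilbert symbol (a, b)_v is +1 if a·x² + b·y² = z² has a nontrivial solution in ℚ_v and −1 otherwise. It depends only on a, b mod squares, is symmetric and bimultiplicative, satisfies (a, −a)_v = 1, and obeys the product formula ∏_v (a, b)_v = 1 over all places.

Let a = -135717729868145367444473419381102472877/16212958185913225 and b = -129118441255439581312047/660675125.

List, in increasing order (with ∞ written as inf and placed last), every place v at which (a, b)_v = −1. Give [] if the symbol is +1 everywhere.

Mod squares: a ≡ -689333, b ≡ -2635. Check v ∈ {∞, 2, 3, 5, 7, 11, 17, 19, 23, 29, 31, 41, 43, 53}.
v=3: a=3^16·(≡1), b=3^6·(≡2) mod 3; (1|3)=+1, (2|3)=-1; (−1)^{16·6·1}·(+1)^6·(-1)^16 = +1.
v=7: a=7^2·(≡6), b=7^0·(≡1) mod 7; (6|7)=-1, (1|7)=+1; (−1)^{2·0·3}·(-1)^0·(+1)^2 = +1.
v=41: a=41^3·(≡35), b=41^2·(≡24) mod 41; (35|41)=-1, (24|41)=-1; (−1)^{3·2·20}·(-1)^2·(-1)^3 = -1.
v=43: a=43^3·(≡26), b=43^2·(≡16) mod 43; (26|43)=-1, (16|43)=+1; (−1)^{3·2·21}·(-1)^2·(+1)^3 = +1.
v=2: v_2(a)=0, v_2(b)=0; units ≡ 3, 5 (mod 8); ε·ε+αω+βω = 1·0+0·1+0·1 ≡ 0  ⇒  (a,b)_2 = +1.
v=∞: -689333 < 0 and -2635 < 0  ⇒  (a,b)_∞ = -1.
v=5: a=5^-2·(≡2), b=5^-3·(≡3) mod 5; (2|5)=-1, (3|5)=-1; (−1)^{-2·-3·2}·(-1)^-3·(-1)^-2 = -1.
v=29: a=29^4·(≡27), b=29^4·(≡16) mod 29; (27|29)=-1, (16|29)=+1; (−1)^{4·4·14}·(-1)^4·(+1)^4 = +1.
v=23: a=23^3·(≡21), b=23^2·(≡15) mod 23; (21|23)=-1, (15|23)=-1; (−1)^{3·2·11}·(-1)^2·(-1)^3 = -1.
v=11: a=11^-6·(≡5), b=11^-4·(≡4) mod 11; (5|11)=+1, (4|11)=+1; (−1)^{-6·-4·5}·(+1)^-4·(+1)^-6 = +1.
v=17: a=17^5·(≡1), b=17^3·(≡4) mod 17; (1|17)=+1, (4|17)=+1; (−1)^{5·3·8}·(+1)^3·(+1)^5 = +1.
v=19: a=19^-4·(≡4), b=19^-2·(≡16) mod 19; (4|19)=+1, (16|19)=+1; (−1)^{-4·-2·9}·(+1)^-2·(+1)^-4 = +1.
v=31: a=31^2·(≡5), b=31^1·(≡20) mod 31; (5|31)=+1, (20|31)=+1; (−1)^{2·1·15}·(+1)^1·(+1)^2 = +1.
v=53: a=53^-2·(≡25), b=53^0·(≡36) mod 53; (25|53)=+1, (36|53)=+1; (−1)^{-2·0·26}·(+1)^0·(+1)^-2 = +1.
|Ram(-689333, -2635)| = 4, even; anisotropic at {5, 23, 41, ∞}.

[5, 23, 41, inf]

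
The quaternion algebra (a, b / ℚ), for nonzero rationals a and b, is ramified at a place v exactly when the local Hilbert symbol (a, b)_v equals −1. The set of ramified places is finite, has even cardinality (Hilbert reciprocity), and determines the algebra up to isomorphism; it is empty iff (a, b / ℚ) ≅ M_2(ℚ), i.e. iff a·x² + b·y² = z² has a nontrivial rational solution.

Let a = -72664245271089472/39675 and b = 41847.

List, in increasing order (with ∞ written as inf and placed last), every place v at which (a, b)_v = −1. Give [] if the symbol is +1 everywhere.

(a, b) ≡ (-71150079, 41847) mod (ℚ^×)²; places V = {2, 3, 5, 7, 11, 13, 17, 19, 23, 29, 37, 43, ∞}.
(a,b)_19: α=1, u≡11; β=0, v≡9 (mod 19); (11|19)=+1, (9|19)=+1; sign (−1)^0·+1^0·+1^1 = +1.
(a,b)_29: α=1, u≡5; β=1, v≡22 (mod 29); (5|29)=+1, (22|29)=+1; sign (−1)^0·+1^1·+1^1 = +1.
(a,b)_17: α=2, u≡15; β=0, v≡10 (mod 17); (15|17)=+1, (10|17)=-1; sign (−1)^0·+1^0·-1^2 = +1.
(a,b)_23: α=-2, u≡20; β=0, v≡10 (mod 23); (20|23)=-1, (10|23)=-1; sign (−1)^0·-1^0·-1^-2 = +1.
(a,b)_3: α=-1, u≡2; β=1, v≡2 (mod 3); (2|3)=-1, (2|3)=-1; sign (−1)^1·-1^1·-1^-1 = -1.
(a,b)_11: α=3, u≡1; β=0, v≡3 (mod 11); (1|11)=+1, (3|11)=+1; sign (−1)^0·+1^0·+1^3 = +1.
(a,b)_43: α=1, u≡18; β=0, v≡8 (mod 43); (18|43)=-1, (8|43)=-1; sign (−1)^0·-1^0·-1^1 = -1.
(a,b)_5: α=-2, u≡4; β=0, v≡2 (mod 5); (4|5)=+1, (2|5)=-1; sign (−1)^0·+1^0·-1^-2 = +1.
(a,b)_7: α=1, u≡2; β=0, v≡1 (mod 7); (2|7)=+1, (1|7)=+1; sign (−1)^0·+1^0·+1^1 = +1.
(a,b)_2: α=6, β=0; u≡1, v≡7 (mod 8); ε(u)ε(v)=0·1, αω(v)=6·0, βω(u)=0·0; sum ≡ 0  ⇒  +1.
(a,b)_∞: sgn(-71150079)=−, sgn(41847)=+, so +1.
(a,b)_37: α=2, u≡34; β=1, v≡21 (mod 37); (34|37)=+1, (21|37)=+1; sign (−1)^0·+1^1·+1^2 = +1.
(a,b)_13: α=1, u≡11; β=1, v≡8 (mod 13); (11|13)=-1, (8|13)=-1; sign (−1)^0·-1^1·-1^1 = +1.
|Ram(-71150079, 41847)| = 2, even; anisotropic at {3, 43}.

[3, 43]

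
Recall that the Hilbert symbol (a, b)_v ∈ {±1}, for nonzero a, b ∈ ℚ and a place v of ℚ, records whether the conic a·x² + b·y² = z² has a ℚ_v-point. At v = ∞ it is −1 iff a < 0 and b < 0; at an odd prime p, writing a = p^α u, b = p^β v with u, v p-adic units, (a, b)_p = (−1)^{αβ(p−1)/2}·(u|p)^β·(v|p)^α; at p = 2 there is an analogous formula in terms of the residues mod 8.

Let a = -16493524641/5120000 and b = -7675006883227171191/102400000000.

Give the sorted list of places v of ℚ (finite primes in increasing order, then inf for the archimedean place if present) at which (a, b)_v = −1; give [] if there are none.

[3, 11, 29, inf]

(a, b) ≡ (-4002, -319) mod (ℚ^×)²; places V = {2, 3, 5, 11, 23, 29, ∞}.
(a,b)_29: α=3, u≡24; β=5, v≡10 (mod 29); (24|29)=+1, (10|29)=-1; sign (−1)^0·+1^5·-1^3 = -1.
(a,b)_∞: sgn(-4002)=−, sgn(-319)=−, so -1.
(a,b)_11: α=2, u≡7; β=3, v≡9 (mod 11); (7|11)=-1, (9|11)=+1; sign (−1)^0·-1^3·+1^2 = -1.
(a,b)_23: α=1, u≡5; β=2, v≡18 (mod 23); (5|23)=-1, (18|23)=+1; sign (−1)^0·-1^2·+1^1 = +1.
(a,b)_5: α=-4, u≡2; β=-8, v≡1 (mod 5); (2|5)=-1, (1|5)=+1; sign (−1)^0·-1^-8·+1^-4 = +1.
(a,b)_3: α=5, u≡1; β=12, v≡2 (mod 3); (1|3)=+1, (2|3)=-1; sign (−1)^0·+1^12·-1^5 = -1.
(a,b)_2: α=-13, β=-18; u≡7, v≡1 (mod 8); ε(u)ε(v)=1·0, αω(v)=-13·0, βω(u)=-18·0; sum ≡ 0  ⇒  +1.
(-4002, -319 / ℚ) ramifies at {3, 11, 29, ∞}: a division algebra.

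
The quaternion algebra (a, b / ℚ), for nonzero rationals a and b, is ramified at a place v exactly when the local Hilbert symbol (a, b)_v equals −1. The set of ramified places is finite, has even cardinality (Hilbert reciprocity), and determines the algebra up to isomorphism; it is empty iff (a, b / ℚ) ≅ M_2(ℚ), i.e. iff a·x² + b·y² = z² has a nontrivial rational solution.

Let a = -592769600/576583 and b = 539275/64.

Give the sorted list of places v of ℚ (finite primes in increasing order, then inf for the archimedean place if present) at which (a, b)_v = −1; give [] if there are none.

(a, b) ≡ (-2593367, 21571) mod (ℚ^×)²; places V = {2, 5, 7, 11, 17, 19, 31, 37, 41, 53, ∞}.
(a,b)_53: α=0, u≡1; β=1, v≡24 (mod 53); (1|53)=+1, (24|53)=+1; sign (−1)^0·+1^1·+1^0 = +1.
(a,b)_∞: sgn(-2593367)=−, sgn(21571)=+, so +1.
(a,b)_19: α=1, u≡2; β=0, v≡16 (mod 19); (2|19)=-1, (16|19)=+1; sign (−1)^0·-1^0·+1^1 = +1.
(a,b)_41: α=-2, u≡27; β=0, v≡9 (mod 41); (27|41)=-1, (9|41)=+1; sign (−1)^0·-1^0·+1^-2 = +1.
(a,b)_7: α=-3, u≡4; β=0, v≡2 (mod 7); (4|7)=+1, (2|7)=+1; sign (−1)^0·+1^0·+1^-3 = +1.
(a,b)_37: α=1, u≡29; β=1, v≡4 (mod 37); (29|37)=-1, (4|37)=+1; sign (−1)^0·-1^1·+1^1 = -1.
(a,b)_5: α=2, u≡2; β=2, v≡4 (mod 5); (2|5)=-1, (4|5)=+1; sign (−1)^0·-1^2·+1^2 = +1.
(a,b)_31: α=1, u≡27; β=0, v≡15 (mod 31); (27|31)=-1, (15|31)=-1; sign (−1)^0·-1^0·-1^1 = -1.
(a,b)_11: α=0, u≡4; β=1, v≡1 (mod 11); (4|11)=+1, (1|11)=+1; sign (−1)^0·+1^1·+1^0 = +1.
(a,b)_2: α=6, β=-6; u≡1, v≡3 (mod 8); ε(u)ε(v)=0·1, αω(v)=6·1, βω(u)=-6·0; sum ≡ 0  ⇒  +1.
(a,b)_17: α=1, u≡11; β=0, v≡4 (mod 17); (11|17)=-1, (4|17)=+1; sign (−1)^0·-1^0·+1^1 = +1.
(-2593367, 21571 / ℚ) ramifies at {31, 37}: a division algebra.

[31, 37]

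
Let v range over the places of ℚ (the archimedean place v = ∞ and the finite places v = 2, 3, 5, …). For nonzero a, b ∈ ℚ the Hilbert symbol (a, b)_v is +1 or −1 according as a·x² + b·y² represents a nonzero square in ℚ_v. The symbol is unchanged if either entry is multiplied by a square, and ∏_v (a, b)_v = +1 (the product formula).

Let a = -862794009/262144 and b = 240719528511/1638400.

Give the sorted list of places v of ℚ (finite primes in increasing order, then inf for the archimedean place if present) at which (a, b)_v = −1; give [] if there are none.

[2, 19, 31, 37]

Mod squares: a ≡ -16169, b ≡ 501239. Check v ∈ {∞, 2, 3, 5, 7, 11, 19, 23, 31, 37}.
v=∞: -16169 < 0 and 501239 > 0  ⇒  (a,b)_∞ = +1.
v=19: a=19^1·(≡17), b=19^1·(≡11) mod 19; (17|19)=+1, (11|19)=+1; (−1)^{1·1·9}·(+1)^1·(+1)^1 = -1.
v=37: a=37^1·(≡25), b=37^1·(≡31) mod 37; (25|37)=+1, (31|37)=-1; (−1)^{1·1·18}·(+1)^1·(-1)^1 = -1.
v=3: a=3^2·(≡1), b=3^4·(≡2) mod 3; (1|3)=+1, (2|3)=-1; (−1)^{2·4·1}·(+1)^4·(-1)^2 = +1.
v=11: a=11^2·(≡4), b=11^2·(≡8) mod 11; (4|11)=+1, (8|11)=-1; (−1)^{2·2·5}·(+1)^2·(-1)^2 = +1.
v=23: a=23^1·(≡22), b=23^1·(≡6) mod 23; (22|23)=-1, (6|23)=+1; (−1)^{1·1·11}·(-1)^1·(+1)^1 = +1.
v=5: a=5^0·(≡4), b=5^-2·(≡1) mod 5; (4|5)=+1, (1|5)=+1; (−1)^{0·-2·2}·(+1)^-2·(+1)^0 = +1.
v=7: a=7^2·(≡4), b=7^2·(≡4) mod 7; (4|7)=+1, (4|7)=+1; (−1)^{2·2·3}·(+1)^2·(+1)^2 = +1.
v=31: a=31^0·(≡24), b=31^1·(≡20) mod 31; (24|31)=-1, (20|31)=+1; (−1)^{0·1·15}·(-1)^1·(+1)^0 = -1.
v=2: v_2(a)=-18, v_2(b)=-16; units ≡ 7, 7 (mod 8); ε·ε+αω+βω = 1·1+-18·0+-16·0 ≡ 1  ⇒  (a,b)_2 = -1.
(-16169, 501239 / ℚ) ramifies at {2, 19, 31, 37}: a division algebra.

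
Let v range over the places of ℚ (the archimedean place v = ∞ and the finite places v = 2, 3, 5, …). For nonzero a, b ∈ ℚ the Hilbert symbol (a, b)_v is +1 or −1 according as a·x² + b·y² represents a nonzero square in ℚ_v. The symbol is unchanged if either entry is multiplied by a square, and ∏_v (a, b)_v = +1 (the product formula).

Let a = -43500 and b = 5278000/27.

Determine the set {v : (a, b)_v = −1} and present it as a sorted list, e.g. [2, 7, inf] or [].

Mod squares: a ≡ -435, b ≡ 39585. Check v ∈ {∞, 2, 3, 5, 7, 13, 29}.
v=7: a=7^0·(≡5), b=7^1·(≡5) mod 7; (5|7)=-1, (5|7)=-1; (−1)^{0·1·3}·(-1)^1·(-1)^0 = -1.
v=∞: -435 < 0 and 39585 > 0  ⇒  (a,b)_∞ = +1.
v=5: a=5^3·(≡2), b=5^3·(≡2) mod 5; (2|5)=-1, (2|5)=-1; (−1)^{3·3·2}·(-1)^3·(-1)^3 = +1.
v=3: a=3^1·(≡2), b=3^-3·(≡1) mod 3; (2|3)=-1, (1|3)=+1; (−1)^{1·-3·1}·(-1)^-3·(+1)^1 = +1.
v=29: a=29^1·(≡8), b=29^1·(≡2) mod 29; (8|29)=-1, (2|29)=-1; (−1)^{1·1·14}·(-1)^1·(-1)^1 = +1.
v=13: a=13^0·(≡11), b=13^1·(≡10) mod 13; (11|13)=-1, (10|13)=+1; (−1)^{0·1·6}·(-1)^1·(+1)^0 = -1.
v=2: v_2(a)=2, v_2(b)=4; units ≡ 5, 1 (mod 8); ε·ε+αω+βω = 0·0+2·0+4·1 ≡ 0  ⇒  (a,b)_2 = +1.
|Ram(-435, 39585)| = 2, even; anisotropic at {7, 13}.

[7, 13]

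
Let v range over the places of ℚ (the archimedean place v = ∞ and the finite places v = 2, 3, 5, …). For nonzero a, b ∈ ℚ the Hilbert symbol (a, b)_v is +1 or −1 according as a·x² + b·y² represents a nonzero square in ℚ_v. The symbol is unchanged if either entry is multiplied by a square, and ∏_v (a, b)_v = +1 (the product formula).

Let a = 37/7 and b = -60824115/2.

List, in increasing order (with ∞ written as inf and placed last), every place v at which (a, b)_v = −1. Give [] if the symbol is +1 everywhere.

[2, 7, 11, 41]

(a, b) ≡ (259, -166870) mod (ℚ^×)²; places V = {2, 3, 5, 7, 11, 37, 41, ∞}.
(a,b)_7: α=-1, u≡2; β=0, v≡6 (mod 7); (2|7)=+1, (6|7)=-1; sign (−1)^0·+1^0·-1^-1 = -1.
(a,b)_2: α=0, β=-1; u≡3, v≡5 (mod 8); ε(u)ε(v)=1·0, αω(v)=0·1, βω(u)=-1·1; sum ≡ 1  ⇒  -1.
(a,b)_∞: sgn(259)=+, sgn(-166870)=−, so +1.
(a,b)_11: α=0, u≡10; β=1, v≡2 (mod 11); (10|11)=-1, (2|11)=-1; sign (−1)^0·-1^1·-1^0 = -1.
(a,b)_37: α=1, u≡16; β=1, v≡26 (mod 37); (16|37)=+1, (26|37)=+1; sign (−1)^0·+1^1·+1^1 = +1.
(a,b)_41: α=0, u≡17; β=1, v≡35 (mod 41); (17|41)=-1, (35|41)=-1; sign (−1)^0·-1^1·-1^0 = -1.
(a,b)_3: α=0, u≡1; β=6, v≡2 (mod 3); (1|3)=+1, (2|3)=-1; sign (−1)^0·+1^6·-1^0 = +1.
(a,b)_5: α=0, u≡1; β=1, v≡1 (mod 5); (1|5)=+1, (1|5)=+1; sign (−1)^0·+1^1·+1^0 = +1.
(259, -166870 / ℚ) ramifies at {2, 7, 11, 41}: a division algebra.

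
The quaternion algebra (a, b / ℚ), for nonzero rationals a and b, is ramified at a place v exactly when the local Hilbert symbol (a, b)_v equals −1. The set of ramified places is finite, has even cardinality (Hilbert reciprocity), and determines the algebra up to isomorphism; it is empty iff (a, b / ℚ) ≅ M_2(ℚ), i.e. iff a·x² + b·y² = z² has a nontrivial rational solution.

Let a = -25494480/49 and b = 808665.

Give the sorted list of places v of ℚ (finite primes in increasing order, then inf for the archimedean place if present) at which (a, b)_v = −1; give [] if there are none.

[5, 29]

(a, b) ≡ (-177045, 4785) mod (ℚ^×)²; places V = {2, 3, 5, 7, 11, 13, 29, 37, ∞}.
(a,b)_5: α=1, u≡1; β=1, v≡3 (mod 5); (1|5)=+1, (3|5)=-1; sign (−1)^0·+1^1·-1^1 = -1.
(a,b)_∞: sgn(-177045)=−, sgn(4785)=+, so +1.
(a,b)_11: α=1, u≡4; β=1, v≡2 (mod 11); (4|11)=+1, (2|11)=-1; sign (−1)^1·+1^1·-1^1 = +1.
(a,b)_2: α=4, β=0; u≡3, v≡1 (mod 8); ε(u)ε(v)=1·0, αω(v)=4·0, βω(u)=0·1; sum ≡ 0  ⇒  +1.
(a,b)_7: α=-2, u≡3; β=0, v≡4 (mod 7); (3|7)=-1, (4|7)=+1; sign (−1)^0·-1^0·+1^-2 = +1.
(a,b)_37: α=1, u≡4; β=0, v≡30 (mod 37); (4|37)=+1, (30|37)=+1; sign (−1)^0·+1^0·+1^1 = +1.
(a,b)_13: α=0, u≡8; β=2, v≡1 (mod 13); (8|13)=-1, (1|13)=+1; sign (−1)^0·-1^2·+1^0 = +1.
(a,b)_3: α=3, u≡1; β=1, v≡2 (mod 3); (1|3)=+1, (2|3)=-1; sign (−1)^1·+1^1·-1^3 = +1.
(a,b)_29: α=1, u≡8; β=1, v≡16 (mod 29); (8|29)=-1, (16|29)=+1; sign (−1)^0·-1^1·+1^1 = -1.
(-177045, 4785 / ℚ) ramifies at {5, 29}: a division algebra.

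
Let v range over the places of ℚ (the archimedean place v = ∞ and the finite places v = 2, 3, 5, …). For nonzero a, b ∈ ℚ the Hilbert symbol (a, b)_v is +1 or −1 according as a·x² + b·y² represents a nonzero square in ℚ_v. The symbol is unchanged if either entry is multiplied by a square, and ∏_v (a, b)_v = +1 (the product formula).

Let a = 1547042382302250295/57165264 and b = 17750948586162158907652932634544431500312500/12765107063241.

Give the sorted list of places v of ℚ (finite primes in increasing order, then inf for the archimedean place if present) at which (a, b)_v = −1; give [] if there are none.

Mod squares: a ≡ 9084395, b ≡ 886445. Check v ∈ {∞, 2, 3, 5, 7, 11, 13, 19, 29, 31, 43, 47}.
v=31: a=31^3·(≡10), b=31^7·(≡11) mod 31; (10|31)=+1, (11|31)=-1; (−1)^{3·7·15}·(+1)^7·(-1)^3 = +1.
v=2: v_2(a)=-4, v_2(b)=2; units ≡ 3, 5 (mod 8); ε·ε+αω+βω = 1·0+-4·1+2·1 ≡ 0  ⇒  (a,b)_2 = +1.
v=43: a=43^1·(≡35), b=43^3·(≡37) mod 43; (35|43)=+1, (37|43)=-1; (−1)^{1·3·21}·(+1)^3·(-1)^1 = +1.
v=13: a=13^-2·(≡8), b=13^-4·(≡10) mod 13; (8|13)=-1, (10|13)=+1; (−1)^{-2·-4·6}·(-1)^-4·(+1)^-2 = +1.
v=5: a=5^1·(≡1), b=5^7·(≡4) mod 5; (1|5)=+1, (4|5)=+1; (−1)^{1·7·2}·(+1)^7·(+1)^1 = +1.
v=29: a=29^-1·(≡12), b=29^-2·(≡19) mod 29; (12|29)=-1, (19|29)=-1; (−1)^{-1·-2·14}·(-1)^-2·(-1)^-1 = -1.
v=7: a=7^6·(≡5), b=7^15·(≡6) mod 7; (5|7)=-1, (6|7)=-1; (−1)^{6·15·3}·(-1)^15·(-1)^6 = -1.
v=3: a=3^-6·(≡2), b=3^-12·(≡2) mod 3; (2|3)=-1, (2|3)=-1; (−1)^{-6·-12·1}·(-1)^-12·(-1)^-6 = +1.
v=∞: 9084395 > 0 and 886445 > 0  ⇒  (a,b)_∞ = +1.
v=11: a=11^2·(≡4), b=11^0·(≡6) mod 11; (4|11)=+1, (6|11)=-1; (−1)^{2·0·5}·(+1)^0·(-1)^2 = +1.
v=47: a=47^1·(≡42), b=47^2·(≡9) mod 47; (42|47)=+1, (9|47)=+1; (−1)^{1·2·23}·(+1)^2·(+1)^1 = +1.
v=19: a=19^2·(≡1), b=19^5·(≡2) mod 19; (1|19)=+1, (2|19)=-1; (−1)^{2·5·9}·(+1)^5·(-1)^2 = +1.
(9084395, 886445 / ℚ) ramifies at {7, 29}: a division algebra.

[7, 29]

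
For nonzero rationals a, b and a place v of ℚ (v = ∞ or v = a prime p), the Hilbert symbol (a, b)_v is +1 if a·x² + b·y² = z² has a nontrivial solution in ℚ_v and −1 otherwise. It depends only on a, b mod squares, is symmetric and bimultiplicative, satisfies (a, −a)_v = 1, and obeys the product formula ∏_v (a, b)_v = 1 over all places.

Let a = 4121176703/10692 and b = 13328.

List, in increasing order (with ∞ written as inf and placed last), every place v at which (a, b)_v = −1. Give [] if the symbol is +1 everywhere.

[3, 11]

(a, b) ≡ (33231, 17) mod (ℚ^×)²; places V = {2, 3, 7, 11, 17, 19, 53, ∞}.
(a,b)_3: α=-5, u≡1; β=0, v≡2 (mod 3); (1|3)=+1, (2|3)=-1; sign (−1)^0·+1^0·-1^-5 = -1.
(a,b)_∞: sgn(33231)=+, sgn(17)=+, so +1.
(a,b)_17: α=4, u≡8; β=1, v≡2 (mod 17); (8|17)=+1, (2|17)=+1; sign (−1)^0·+1^1·+1^4 = +1.
(a,b)_7: α=2, u≡1; β=2, v≡6 (mod 7); (1|7)=+1, (6|7)=-1; sign (−1)^0·+1^2·-1^2 = +1.
(a,b)_19: α=1, u≡4; β=0, v≡9 (mod 19); (4|19)=+1, (9|19)=+1; sign (−1)^0·+1^0·+1^1 = +1.
(a,b)_2: α=-2, β=4; u≡7, v≡1 (mod 8); ε(u)ε(v)=1·0, αω(v)=-2·0, βω(u)=4·0; sum ≡ 0  ⇒  +1.
(a,b)_53: α=1, u≡15; β=0, v≡25 (mod 53); (15|53)=+1, (25|53)=+1; sign (−1)^0·+1^0·+1^1 = +1.
(a,b)_11: α=-1, u≡7; β=0, v≡7 (mod 11); (7|11)=-1, (7|11)=-1; sign (−1)^0·-1^0·-1^-1 = -1.
(33231, 17 / ℚ) ramifies at {3, 11}: a division algebra.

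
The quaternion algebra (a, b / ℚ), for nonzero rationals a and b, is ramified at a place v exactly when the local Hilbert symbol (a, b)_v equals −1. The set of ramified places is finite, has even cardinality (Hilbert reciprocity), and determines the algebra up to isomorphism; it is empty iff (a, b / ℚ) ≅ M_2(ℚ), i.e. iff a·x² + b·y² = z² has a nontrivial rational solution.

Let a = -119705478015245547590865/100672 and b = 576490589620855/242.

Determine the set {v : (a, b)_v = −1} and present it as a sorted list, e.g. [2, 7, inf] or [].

[3, 5, 13, 29]

Mod squares: a ≡ -17298645, b ≡ 2990. Check v ∈ {∞, 2, 3, 5, 7, 11, 13, 19, 23, 29}.
v=3: a=3^3·(≡1), b=3^0·(≡2) mod 3; (1|3)=+1, (2|3)=-1; (−1)^{3·0·1}·(+1)^0·(-1)^3 = -1.
v=29: a=29^3·(≡23), b=29^2·(≡8) mod 29; (23|29)=+1, (8|29)=-1; (−1)^{3·2·14}·(+1)^2·(-1)^3 = -1.
v=11: a=11^-2·(≡10), b=11^-2·(≡4) mod 11; (10|11)=-1, (4|11)=+1; (−1)^{-2·-2·5}·(-1)^-2·(+1)^-2 = +1.
v=13: a=13^-1·(≡6), b=13^1·(≡4) mod 13; (6|13)=-1, (4|13)=+1; (−1)^{-1·1·6}·(-1)^1·(+1)^-1 = -1.
v=5: a=5^1·(≡1), b=5^1·(≡3) mod 5; (1|5)=+1, (3|5)=-1; (−1)^{1·1·2}·(+1)^1·(-1)^1 = -1.
v=23: a=23^5·(≡8), b=23^3·(≡20) mod 23; (8|23)=+1, (20|23)=-1; (−1)^{5·3·11}·(+1)^3·(-1)^5 = +1.
v=7: a=7^7·(≡3), b=7^4·(≡2) mod 7; (3|7)=-1, (2|7)=+1; (−1)^{7·4·3}·(-1)^4·(+1)^7 = +1.
v=∞: -17298645 < 0 and 2990 > 0  ⇒  (a,b)_∞ = +1.
v=19: a=19^3·(≡7), b=19^2·(≡7) mod 19; (7|19)=+1, (7|19)=+1; (−1)^{3·2·9}·(+1)^2·(+1)^3 = +1.
v=2: v_2(a)=-6, v_2(b)=-1; units ≡ 3, 7 (mod 8); ε·ε+αω+βω = 1·1+-6·0+-1·1 ≡ 0  ⇒  (a,b)_2 = +1.
Ram(-17298645, 2990) = {3, 5, 13, 29}; no ℚ_3-point on the conic.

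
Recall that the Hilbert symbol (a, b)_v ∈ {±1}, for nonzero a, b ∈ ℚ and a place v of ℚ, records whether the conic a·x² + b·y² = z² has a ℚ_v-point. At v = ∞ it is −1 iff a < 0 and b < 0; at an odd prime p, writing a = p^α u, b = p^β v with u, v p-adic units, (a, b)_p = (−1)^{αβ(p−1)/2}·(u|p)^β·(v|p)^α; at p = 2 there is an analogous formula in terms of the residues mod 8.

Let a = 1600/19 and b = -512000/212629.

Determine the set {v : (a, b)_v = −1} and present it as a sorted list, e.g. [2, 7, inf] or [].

Mod squares: a ≡ 19, b ≡ -2945. Check v ∈ {∞, 2, 5, 19, 31}.
v=2: v_2(a)=6, v_2(b)=12; units ≡ 3, 7 (mod 8); ε·ε+αω+βω = 1·1+6·0+12·1 ≡ 1  ⇒  (a,b)_2 = -1.
v=5: a=5^2·(≡1), b=5^3·(≡1) mod 5; (1|5)=+1, (1|5)=+1; (−1)^{2·3·2}·(+1)^3·(+1)^2 = +1.
v=19: a=19^-1·(≡4), b=19^-3·(≡1) mod 19; (4|19)=+1, (1|19)=+1; (−1)^{-1·-3·9}·(+1)^-3·(+1)^-1 = -1.
v=∞: 19 > 0 and -2945 < 0  ⇒  (a,b)_∞ = +1.
v=31: a=31^0·(≡1), b=31^-1·(≡15) mod 31; (1|31)=+1, (15|31)=-1; (−1)^{0·-1·15}·(+1)^-1·(-1)^0 = +1.
(19, -2945 / ℚ) ramifies at {2, 19}: a division algebra.

[2, 19]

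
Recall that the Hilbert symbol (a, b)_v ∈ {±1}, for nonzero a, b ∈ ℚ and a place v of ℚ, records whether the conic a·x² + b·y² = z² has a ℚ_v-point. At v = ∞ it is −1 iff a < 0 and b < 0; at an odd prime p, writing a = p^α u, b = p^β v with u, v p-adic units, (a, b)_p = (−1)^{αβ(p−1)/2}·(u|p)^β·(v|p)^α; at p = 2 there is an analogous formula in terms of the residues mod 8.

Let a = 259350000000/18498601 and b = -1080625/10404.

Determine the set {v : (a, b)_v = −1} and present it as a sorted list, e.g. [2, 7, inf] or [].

[2, 3, 7, 13]

(a, b) ≡ (10374, -1729) mod (ℚ^×)²; places V = {2, 3, 5, 7, 11, 13, 17, 19, 23, ∞}.
(a,b)_5: α=8, u≡1; β=4, v≡4 (mod 5); (1|5)=+1, (4|5)=+1; sign (−1)^0·+1^4·+1^8 = +1.
(a,b)_∞: sgn(10374)=+, sgn(-1729)=−, so +1.
(a,b)_11: α=-2, u≡1; β=0, v≡9 (mod 11); (1|11)=+1, (9|11)=+1; sign (−1)^0·+1^0·+1^-2 = +1.
(a,b)_2: α=7, β=-2; u≡3, v≡7 (mod 8); ε(u)ε(v)=1·1, αω(v)=7·0, βω(u)=-2·1; sum ≡ 1  ⇒  -1.
(a,b)_3: α=1, u≡2; β=-2, v≡2 (mod 3); (2|3)=-1, (2|3)=-1; sign (−1)^0·-1^-2·-1^1 = -1.
(a,b)_13: α=1, u≡2; β=1, v≡9 (mod 13); (2|13)=-1, (9|13)=+1; sign (−1)^0·-1^1·+1^1 = -1.
(a,b)_23: α=-2, u≡9; β=0, v≡21 (mod 23); (9|23)=+1, (21|23)=-1; sign (−1)^0·+1^0·-1^-2 = +1.
(a,b)_7: α=1, u≡3; β=1, v≡5 (mod 7); (3|7)=-1, (5|7)=-1; sign (−1)^1·-1^1·-1^1 = -1.
(a,b)_19: α=1, u≡8; β=1, v≡1 (mod 19); (8|19)=-1, (1|19)=+1; sign (−1)^1·-1^1·+1^1 = +1.
(a,b)_17: α=-2, u≡4; β=-2, v≡7 (mod 17); (4|17)=+1, (7|17)=-1; sign (−1)^0·+1^-2·-1^-2 = +1.
(10374, -1729 / ℚ) ramifies at {2, 3, 7, 13}: a division algebra.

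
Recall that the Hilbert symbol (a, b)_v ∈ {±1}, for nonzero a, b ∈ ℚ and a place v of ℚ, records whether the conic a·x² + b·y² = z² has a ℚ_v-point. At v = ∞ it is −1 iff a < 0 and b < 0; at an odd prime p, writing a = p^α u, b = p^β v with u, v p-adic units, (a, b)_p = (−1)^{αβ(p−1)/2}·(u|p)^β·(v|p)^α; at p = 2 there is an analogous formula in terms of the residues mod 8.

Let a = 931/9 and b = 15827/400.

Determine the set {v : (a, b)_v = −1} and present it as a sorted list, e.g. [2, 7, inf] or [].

Mod squares: a ≡ 19, b ≡ 323. Check v ∈ {∞, 2, 3, 5, 7, 17, 19}.
v=19: a=19^1·(≡16), b=19^1·(≡16) mod 19; (16|19)=+1, (16|19)=+1; (−1)^{1·1·9}·(+1)^1·(+1)^1 = -1.
v=17: a=17^0·(≡9), b=17^1·(≡9) mod 17; (9|17)=+1, (9|17)=+1; (−1)^{0·1·8}·(+1)^1·(+1)^0 = +1.
v=5: a=5^0·(≡4), b=5^-2·(≡2) mod 5; (4|5)=+1, (2|5)=-1; (−1)^{0·-2·2}·(+1)^-2·(-1)^0 = +1.
v=7: a=7^2·(≡6), b=7^2·(≡1) mod 7; (6|7)=-1, (1|7)=+1; (−1)^{2·2·3}·(-1)^2·(+1)^2 = +1.
v=∞: 19 > 0 and 323 > 0  ⇒  (a,b)_∞ = +1.
v=3: a=3^-2·(≡1), b=3^0·(≡2) mod 3; (1|3)=+1, (2|3)=-1; (−1)^{-2·0·1}·(+1)^0·(-1)^-2 = +1.
v=2: v_2(a)=0, v_2(b)=-4; units ≡ 3, 3 (mod 8); ε·ε+αω+βω = 1·1+0·1+-4·1 ≡ 1  ⇒  (a,b)_2 = -1.
(19, 323 / ℚ) ramifies at {2, 19}: a division algebra.

[2, 19]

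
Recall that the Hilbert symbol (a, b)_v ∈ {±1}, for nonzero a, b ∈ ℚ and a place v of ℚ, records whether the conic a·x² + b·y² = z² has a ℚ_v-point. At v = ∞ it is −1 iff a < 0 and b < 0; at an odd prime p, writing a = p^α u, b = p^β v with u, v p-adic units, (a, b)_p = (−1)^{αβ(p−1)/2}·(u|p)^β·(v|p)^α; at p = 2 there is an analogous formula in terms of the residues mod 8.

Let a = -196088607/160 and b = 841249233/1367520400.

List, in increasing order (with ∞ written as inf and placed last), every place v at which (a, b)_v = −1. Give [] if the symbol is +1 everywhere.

[3, 5, 13, 19]

(a, b) ≡ (-2470, 33) mod (ℚ^×)²; places V = {2, 3, 5, 11, 13, 17, 19, 43, ∞}.
(a,b)_3: α=8, u≡2; β=7, v≡2 (mod 3); (2|3)=-1, (2|3)=-1; sign (−1)^0·-1^7·-1^8 = -1.
(a,b)_∞: sgn(-2470)=−, sgn(33)=+, so +1.
(a,b)_5: α=-1, u≡4; β=-2, v≡3 (mod 5); (4|5)=+1, (3|5)=-1; sign (−1)^0·+1^-2·-1^-1 = -1.
(a,b)_17: α=0, u≡5; β=2, v≡9 (mod 17); (5|17)=-1, (9|17)=+1; sign (−1)^0·-1^2·+1^0 = +1.
(a,b)_19: α=1, u≡3; β=0, v≡15 (mod 19); (3|19)=-1, (15|19)=-1; sign (−1)^0·-1^0·-1^1 = -1.
(a,b)_13: α=1, u≡11; β=0, v≡7 (mod 13); (11|13)=-1, (7|13)=-1; sign (−1)^0·-1^0·-1^1 = -1.
(a,b)_11: α=2, u≡5; β=3, v≡4 (mod 11); (5|11)=+1, (4|11)=+1; sign (−1)^0·+1^3·+1^2 = +1.
(a,b)_2: α=-5, β=-4; u≡5, v≡1 (mod 8); ε(u)ε(v)=0·0, αω(v)=-5·0, βω(u)=-4·1; sum ≡ 0  ⇒  +1.
(a,b)_43: α=0, u≡40; β=-4, v≡22 (mod 43); (40|43)=+1, (22|43)=-1; sign (−1)^0·+1^-4·-1^0 = +1.
Ram(-2470, 33) = {3, 5, 13, 19}; no ℚ_3-point on the conic.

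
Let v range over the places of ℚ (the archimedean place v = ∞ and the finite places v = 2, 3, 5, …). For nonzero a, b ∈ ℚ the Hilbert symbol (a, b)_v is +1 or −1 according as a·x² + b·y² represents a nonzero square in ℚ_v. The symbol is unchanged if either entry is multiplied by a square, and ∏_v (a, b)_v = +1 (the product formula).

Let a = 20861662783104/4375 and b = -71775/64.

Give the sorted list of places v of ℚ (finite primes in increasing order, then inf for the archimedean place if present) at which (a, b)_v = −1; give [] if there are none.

Mod squares: a ≡ 182, b ≡ -319. Check v ∈ {∞, 2, 3, 5, 7, 11, 13, 29}.
v=3: a=3^6·(≡2), b=3^2·(≡2) mod 3; (2|3)=-1, (2|3)=-1; (−1)^{6·2·1}·(-1)^2·(-1)^6 = +1.
v=11: a=11^2·(≡6), b=11^1·(≡1) mod 11; (6|11)=-1, (1|11)=+1; (−1)^{2·1·5}·(-1)^1·(+1)^2 = -1.
v=7: a=7^-1·(≡5), b=7^0·(≡3) mod 7; (5|7)=-1, (3|7)=-1; (−1)^{-1·0·3}·(-1)^0·(-1)^-1 = -1.
v=5: a=5^-4·(≡2), b=5^2·(≡1) mod 5; (2|5)=-1, (1|5)=+1; (−1)^{-4·2·2}·(-1)^2·(+1)^-4 = +1.
v=13: a=13^3·(≡12), b=13^0·(≡2) mod 13; (12|13)=+1, (2|13)=-1; (−1)^{3·0·6}·(+1)^0·(-1)^3 = -1.
v=2: v_2(a)=7, v_2(b)=-6; units ≡ 3, 1 (mod 8); ε·ε+αω+βω = 1·0+7·0+-6·1 ≡ 0  ⇒  (a,b)_2 = +1.
v=29: a=29^2·(≡14), b=29^1·(≡8) mod 29; (14|29)=-1, (8|29)=-1; (−1)^{2·1·14}·(-1)^1·(-1)^2 = -1.
v=∞: 182 > 0 and -319 < 0  ⇒  (a,b)_∞ = +1.
(182, -319 / ℚ) ramifies at {7, 11, 13, 29}: a division algebra.

[7, 11, 13, 29]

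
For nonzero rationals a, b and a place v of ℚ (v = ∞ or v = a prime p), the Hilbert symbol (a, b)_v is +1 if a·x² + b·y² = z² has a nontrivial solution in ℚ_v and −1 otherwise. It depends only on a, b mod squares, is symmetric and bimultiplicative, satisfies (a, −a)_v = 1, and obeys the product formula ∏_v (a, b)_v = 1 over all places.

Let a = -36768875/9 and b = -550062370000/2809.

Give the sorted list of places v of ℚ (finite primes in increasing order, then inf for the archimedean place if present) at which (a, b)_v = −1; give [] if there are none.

Mod squares: a ≡ -12155, b ≡ -13. Check v ∈ {∞, 2, 3, 5, 11, 13, 17, 53}.
v=11: a=11^3·(≡2), b=11^4·(≡4) mod 11; (2|11)=-1, (4|11)=+1; (−1)^{3·4·5}·(-1)^4·(+1)^3 = +1.
v=∞: -12155 < 0 and -13 < 0  ⇒  (a,b)_∞ = -1.
v=13: a=13^1·(≡1), b=13^1·(≡12) mod 13; (1|13)=+1, (12|13)=+1; (−1)^{1·1·6}·(+1)^1·(+1)^1 = +1.
v=3: a=3^-2·(≡1), b=3^0·(≡2) mod 3; (1|3)=+1, (2|3)=-1; (−1)^{-2·0·1}·(+1)^0·(-1)^-2 = +1.
v=2: v_2(a)=0, v_2(b)=4; units ≡ 5, 3 (mod 8); ε·ε+αω+βω = 0·1+0·1+4·1 ≡ 0  ⇒  (a,b)_2 = +1.
v=17: a=17^1·(≡2), b=17^2·(≡16) mod 17; (2|17)=+1, (16|17)=+1; (−1)^{1·2·8}·(+1)^2·(+1)^1 = +1.
v=5: a=5^3·(≡1), b=5^4·(≡2) mod 5; (1|5)=+1, (2|5)=-1; (−1)^{3·4·2}·(+1)^4·(-1)^3 = -1.
v=53: a=53^0·(≡45), b=53^-2·(≡52) mod 53; (45|53)=-1, (52|53)=+1; (−1)^{0·-2·26}·(-1)^-2·(+1)^0 = +1.
(-12155, -13 / ℚ) ramifies at {5, ∞}: a division algebra.

[5, inf]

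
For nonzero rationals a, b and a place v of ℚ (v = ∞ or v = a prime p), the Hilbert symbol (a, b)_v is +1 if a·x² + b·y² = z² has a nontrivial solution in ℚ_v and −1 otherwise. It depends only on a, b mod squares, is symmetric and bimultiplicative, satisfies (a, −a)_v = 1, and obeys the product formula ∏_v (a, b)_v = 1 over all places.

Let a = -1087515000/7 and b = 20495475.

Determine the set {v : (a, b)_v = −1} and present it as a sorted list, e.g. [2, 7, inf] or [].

Mod squares: a ≡ -2002, b ≡ 11. Check v ∈ {∞, 2, 3, 5, 7, 11, 13}.
v=7: a=7^-1·(≡2), b=7^2·(≡4) mod 7; (2|7)=+1, (4|7)=+1; (−1)^{-1·2·3}·(+1)^2·(+1)^-1 = +1.
v=13: a=13^3·(≡2), b=13^2·(≡11) mod 13; (2|13)=-1, (11|13)=-1; (−1)^{3·2·6}·(-1)^2·(-1)^3 = -1.
v=3: a=3^2·(≡2), b=3^2·(≡2) mod 3; (2|3)=-1, (2|3)=-1; (−1)^{2·2·1}·(-1)^2·(-1)^2 = +1.
v=11: a=11^1·(≡9), b=11^1·(≡1) mod 11; (9|11)=+1, (1|11)=+1; (−1)^{1·1·5}·(+1)^1·(+1)^1 = -1.
v=2: v_2(a)=3, v_2(b)=0; units ≡ 7, 3 (mod 8); ε·ε+αω+βω = 1·1+3·1+0·0 ≡ 0  ⇒  (a,b)_2 = +1.
v=5: a=5^4·(≡3), b=5^2·(≡4) mod 5; (3|5)=-1, (4|5)=+1; (−1)^{4·2·2}·(-1)^2·(+1)^4 = +1.
v=∞: -2002 < 0 and 11 > 0  ⇒  (a,b)_∞ = +1.
Ram(-2002, 11) = {11, 13}; no ℚ_11-point on the conic.

[11, 13]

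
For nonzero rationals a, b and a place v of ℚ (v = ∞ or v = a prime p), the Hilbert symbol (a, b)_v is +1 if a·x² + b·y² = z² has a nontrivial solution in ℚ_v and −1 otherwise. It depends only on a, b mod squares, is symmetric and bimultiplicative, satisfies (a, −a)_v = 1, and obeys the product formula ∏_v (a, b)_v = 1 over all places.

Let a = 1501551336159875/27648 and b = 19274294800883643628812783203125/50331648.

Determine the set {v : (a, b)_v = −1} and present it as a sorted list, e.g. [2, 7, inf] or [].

[5, 7, 17, 19]

Mod squares: a ≡ 30489585, b ≡ 8463. Check v ∈ {∞, 2, 3, 5, 7, 11, 13, 17, 19, 29, 31}.
v=3: a=3^-3·(≡2), b=3^-1·(≡1) mod 3; (2|3)=-1, (1|3)=+1; (−1)^{-3·-1·1}·(-1)^-1·(+1)^-3 = +1.
v=31: a=31^1·(≡17), b=31^3·(≡2) mod 31; (17|31)=-1, (2|31)=+1; (−1)^{1·3·15}·(-1)^3·(+1)^1 = +1.
v=19: a=19^1·(≡15), b=19^2·(≡3) mod 19; (15|19)=-1, (3|19)=-1; (−1)^{1·2·9}·(-1)^2·(-1)^1 = -1.
v=29: a=29^1·(≡25), b=29^2·(≡6) mod 29; (25|29)=+1, (6|29)=+1; (−1)^{1·2·14}·(+1)^2·(+1)^1 = +1.
v=∞: 30489585 > 0 and 8463 > 0  ⇒  (a,b)_∞ = +1.
v=5: a=5^3·(≡3), b=5^10·(≡3) mod 5; (3|5)=-1, (3|5)=-1; (−1)^{3·10·2}·(-1)^10·(-1)^3 = -1.
v=2: v_2(a)=-10, v_2(b)=-24; units ≡ 1, 7 (mod 8); ε·ε+αω+βω = 0·1+-10·0+-24·0 ≡ 0  ⇒  (a,b)_2 = +1.
v=17: a=17^3·(≡5), b=17^2·(≡7) mod 17; (5|17)=-1, (7|17)=-1; (−1)^{3·2·8}·(-1)^2·(-1)^3 = -1.
v=7: a=7^1·(≡6), b=7^5·(≡6) mod 7; (6|7)=-1, (6|7)=-1; (−1)^{1·5·3}·(-1)^5·(-1)^1 = -1.
v=11: a=11^2·(≡1), b=11^2·(≡5) mod 11; (1|11)=+1, (5|11)=+1; (−1)^{2·2·5}·(+1)^2·(+1)^2 = +1.
v=13: a=13^2·(≡12), b=13^5·(≡1) mod 13; (12|13)=+1, (1|13)=+1; (−1)^{2·5·6}·(+1)^5·(+1)^2 = +1.
(30489585, 8463 / ℚ) ramifies at {5, 7, 17, 19}: a division algebra.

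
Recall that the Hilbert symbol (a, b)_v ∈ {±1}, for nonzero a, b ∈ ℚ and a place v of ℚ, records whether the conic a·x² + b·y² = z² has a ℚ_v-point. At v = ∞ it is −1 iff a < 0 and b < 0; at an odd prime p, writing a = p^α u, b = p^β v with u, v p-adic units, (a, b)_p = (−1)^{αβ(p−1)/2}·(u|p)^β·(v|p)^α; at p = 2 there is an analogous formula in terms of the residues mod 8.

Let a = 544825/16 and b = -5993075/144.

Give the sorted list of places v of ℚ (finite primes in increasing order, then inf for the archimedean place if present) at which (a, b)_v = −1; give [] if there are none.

[11, 31]

Mod squares: a ≡ 21793, b ≡ -239723. Check v ∈ {∞, 2, 3, 5, 11, 19, 31, 37}.
v=31: a=31^1·(≡27), b=31^1·(≡29) mod 31; (27|31)=-1, (29|31)=-1; (−1)^{1·1·15}·(-1)^1·(-1)^1 = -1.
v=2: v_2(a)=-4, v_2(b)=-4; units ≡ 1, 5 (mod 8); ε·ε+αω+βω = 0·0+-4·1+-4·0 ≡ 0  ⇒  (a,b)_2 = +1.
v=19: a=19^1·(≡5), b=19^1·(≡15) mod 19; (5|19)=+1, (15|19)=-1; (−1)^{1·1·9}·(+1)^1·(-1)^1 = +1.
v=∞: 21793 > 0 and -239723 < 0  ⇒  (a,b)_∞ = +1.
v=37: a=37^1·(≡30), b=37^1·(≡25) mod 37; (30|37)=+1, (25|37)=+1; (−1)^{1·1·18}·(+1)^1·(+1)^1 = +1.
v=5: a=5^2·(≡3), b=5^2·(≡3) mod 5; (3|5)=-1, (3|5)=-1; (−1)^{2·2·2}·(-1)^2·(-1)^2 = +1.
v=3: a=3^0·(≡1), b=3^-2·(≡1) mod 3; (1|3)=+1, (1|3)=+1; (−1)^{0·-2·1}·(+1)^-2·(+1)^0 = +1.
v=11: a=11^0·(≡10), b=11^1·(≡5) mod 11; (10|11)=-1, (5|11)=+1; (−1)^{0·1·5}·(-1)^1·(+1)^0 = -1.
(21793, -239723 / ℚ) ramifies at {11, 31}: a division algebra.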